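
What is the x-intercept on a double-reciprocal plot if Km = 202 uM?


x-intercept = -1/Km
= -1/202
= -0.005 1/uM

-0.005 1/uM


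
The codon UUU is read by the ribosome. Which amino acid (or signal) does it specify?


Standard genetic code lookup.
Codon UUU -> Phe

Phe


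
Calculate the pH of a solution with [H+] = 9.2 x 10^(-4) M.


pH = -log10([H+])
pH = -log10(9.2 x 10^(-4))
pH = 3.0362

3.0362


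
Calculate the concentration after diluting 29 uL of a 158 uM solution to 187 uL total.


C2 = C1 * V1 / V2
C2 = 158 * 29 / 187
C2 = 24.5027 uM

24.5027 uM


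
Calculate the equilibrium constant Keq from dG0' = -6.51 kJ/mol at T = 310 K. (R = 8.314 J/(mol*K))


Keq = exp(-dG0 * 1000 / (R * T))
Keq = exp(-(-6.51) * 1000 / (8.314 * 310))
Keq = 12.5016

12.5016


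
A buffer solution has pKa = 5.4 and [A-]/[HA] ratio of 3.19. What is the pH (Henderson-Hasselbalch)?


pH = pKa + log10([A-]/[HA])
pH = 5.4 + log10(3.19)
pH = 5.9038

5.9038


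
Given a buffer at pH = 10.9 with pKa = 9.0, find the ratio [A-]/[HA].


[A-]/[HA] = 10^(pH - pKa)
= 10^(10.9 - 9.0)
= 79.4328

79.4328


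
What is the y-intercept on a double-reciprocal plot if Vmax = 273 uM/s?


y-intercept = 1/Vmax
= 1/273
= 0.0037 s/uM

0.0037 s/uM


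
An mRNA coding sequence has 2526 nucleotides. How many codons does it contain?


codons = nucleotides / 3
codons = 2526 / 3 = 842

842


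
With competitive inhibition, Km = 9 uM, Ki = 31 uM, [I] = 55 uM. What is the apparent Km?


Km_app = Km * (1 + [I]/Ki)
Km_app = 9 * (1 + 55/31)
Km_app = 24.9677 uM

24.9677 uM


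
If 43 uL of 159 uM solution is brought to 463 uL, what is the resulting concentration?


C2 = C1 * V1 / V2
C2 = 159 * 43 / 463
C2 = 14.7667 uM

14.7667 uM


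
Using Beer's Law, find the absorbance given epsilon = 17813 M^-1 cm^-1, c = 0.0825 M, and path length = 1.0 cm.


A = epsilon * c * l
A = 17813 * 0.0825 * 1.0
A = 1469.5725

1469.5725


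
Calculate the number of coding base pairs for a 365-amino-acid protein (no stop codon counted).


Each amino acid = 1 codon = 3 bp
bp = 365 * 3 = 1095 bp

1095 bp


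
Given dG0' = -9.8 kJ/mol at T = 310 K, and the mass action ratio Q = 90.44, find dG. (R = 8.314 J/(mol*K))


dG = dG0' + RT * ln(Q) / 1000
dG = -9.8 + 8.314 * 310 * ln(90.44) / 1000
dG = 1.8101 kJ/mol

1.8101 kJ/mol


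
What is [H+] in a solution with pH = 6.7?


[H+] = 10^(-pH)
[H+] = 10^(-6.7)
[H+] = 1.995e-07 M

1.995e-07 M


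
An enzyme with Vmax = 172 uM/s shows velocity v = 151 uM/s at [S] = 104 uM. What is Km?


Km = [S] * (Vmax - v) / v
Km = 104 * (172 - 151) / 151
Km = 14.4636 uM

14.4636 uM


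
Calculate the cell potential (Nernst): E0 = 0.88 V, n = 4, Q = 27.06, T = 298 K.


E = E0 - (RT/nF) * ln(Q)
E = 0.88 - (8.314 * 298 / (4 * 96485)) * ln(27.06)
E = 0.8588 V

0.8588 V


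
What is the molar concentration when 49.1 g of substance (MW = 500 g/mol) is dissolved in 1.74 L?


C = (mass / MW) / volume
C = (49.1 / 500) / 1.74
C = 0.0564 M

0.0564 M


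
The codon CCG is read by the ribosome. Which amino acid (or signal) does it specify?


Standard genetic code lookup.
Codon CCG -> Pro

Pro


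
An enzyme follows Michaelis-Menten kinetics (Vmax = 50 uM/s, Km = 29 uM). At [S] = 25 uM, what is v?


v = Vmax * [S] / (Km + [S])
v = 50 * 25 / (29 + 25)
v = 23.1481 uM/s

23.1481 uM/s


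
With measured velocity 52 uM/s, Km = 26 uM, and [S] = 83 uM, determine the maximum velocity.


Vmax = v * (Km + [S]) / [S]
Vmax = 52 * (26 + 83) / 83
Vmax = 68.2892 uM/s

68.2892 uM/s


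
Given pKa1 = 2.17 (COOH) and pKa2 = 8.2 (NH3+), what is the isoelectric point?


pI = (pKa1 + pKa2) / 2
pI = (2.17 + 8.2) / 2
pI = 5.185

5.185


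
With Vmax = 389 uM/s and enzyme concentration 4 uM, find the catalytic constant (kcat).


kcat = Vmax / [E]t
kcat = 389 / 4
kcat = 97.25 s^-1

97.25 s^-1


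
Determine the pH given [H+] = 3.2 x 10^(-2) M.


pH = -log10([H+])
pH = -log10(3.2 x 10^(-2))
pH = 1.4949

1.4949


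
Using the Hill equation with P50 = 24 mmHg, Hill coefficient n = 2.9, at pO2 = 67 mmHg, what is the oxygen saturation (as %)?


Y = pO2^n / (P50^n + pO2^n)
Y = 67^2.9 / (24^2.9 + 67^2.9)
Y = 95.15%

95.15%


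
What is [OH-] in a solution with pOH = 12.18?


[OH-] = 10^(-pOH)
[OH-] = 10^(-12.18)
[OH-] = 6.607e-13 M

6.607e-13 M


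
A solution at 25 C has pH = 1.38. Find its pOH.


pOH = 14 - pH
pOH = 14 - 1.38
pOH = 12.62

12.62


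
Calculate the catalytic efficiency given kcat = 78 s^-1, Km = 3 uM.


Catalytic efficiency = kcat / Km
= 78 / 3
= 26.0 uM^-1*s^-1

26.0 uM^-1*s^-1


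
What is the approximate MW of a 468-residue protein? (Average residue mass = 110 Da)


MW = n_residues * 110 Da
MW = 468 * 110
MW = 51480 Da

51480 Da


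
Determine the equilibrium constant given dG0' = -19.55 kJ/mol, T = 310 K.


Keq = exp(-dG0 * 1000 / (R * T))
Keq = exp(-(-19.55) * 1000 / (8.314 * 310))
Keq = 1969.1159

1969.1159


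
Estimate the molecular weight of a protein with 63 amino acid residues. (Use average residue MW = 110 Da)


MW = n_residues * 110 Da
MW = 63 * 110
MW = 6930 Da

6930 Da


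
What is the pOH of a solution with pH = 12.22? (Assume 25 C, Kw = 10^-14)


pOH = 14 - pH
pOH = 14 - 12.22
pOH = 1.78

1.78


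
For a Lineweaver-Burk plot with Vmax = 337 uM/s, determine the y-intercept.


y-intercept = 1/Vmax
= 1/337
= 0.003 s/uM

0.003 s/uM


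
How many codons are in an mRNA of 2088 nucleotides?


codons = nucleotides / 3
codons = 2088 / 3 = 696

696


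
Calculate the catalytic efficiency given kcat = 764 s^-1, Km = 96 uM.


Catalytic efficiency = kcat / Km
= 764 / 96
= 7.9583 uM^-1*s^-1

7.9583 uM^-1*s^-1


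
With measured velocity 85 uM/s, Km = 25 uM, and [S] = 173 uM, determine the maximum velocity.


Vmax = v * (Km + [S]) / [S]
Vmax = 85 * (25 + 173) / 173
Vmax = 97.2832 uM/s

97.2832 uM/s


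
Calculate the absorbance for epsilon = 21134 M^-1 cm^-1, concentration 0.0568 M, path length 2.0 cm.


A = epsilon * c * l
A = 21134 * 0.0568 * 2.0
A = 2400.8224

2400.8224


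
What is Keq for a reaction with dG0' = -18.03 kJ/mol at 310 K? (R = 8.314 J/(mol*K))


Keq = exp(-dG0 * 1000 / (R * T))
Keq = exp(-(-18.03) * 1000 / (8.314 * 310))
Keq = 1091.8018

1091.8018


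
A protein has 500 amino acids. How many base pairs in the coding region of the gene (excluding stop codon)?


Each amino acid = 1 codon = 3 bp
bp = 500 * 3 = 1500 bp

1500 bp


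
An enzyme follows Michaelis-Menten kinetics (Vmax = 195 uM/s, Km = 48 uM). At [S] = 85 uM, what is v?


v = Vmax * [S] / (Km + [S])
v = 195 * 85 / (48 + 85)
v = 124.6241 uM/s

124.6241 uM/s


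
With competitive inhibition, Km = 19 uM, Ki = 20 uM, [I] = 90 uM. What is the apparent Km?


Km_app = Km * (1 + [I]/Ki)
Km_app = 19 * (1 + 90/20)
Km_app = 104.5 uM

104.5 uM


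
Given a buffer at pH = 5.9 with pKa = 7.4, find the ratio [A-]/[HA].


[A-]/[HA] = 10^(pH - pKa)
= 10^(5.9 - 7.4)
= 0.0316

0.0316


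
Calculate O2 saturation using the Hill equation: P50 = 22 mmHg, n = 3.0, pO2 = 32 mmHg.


Y = pO2^n / (P50^n + pO2^n)
Y = 32^3.0 / (22^3.0 + 32^3.0)
Y = 75.47%

75.47%


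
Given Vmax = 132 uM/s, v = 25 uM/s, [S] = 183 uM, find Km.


Km = [S] * (Vmax - v) / v
Km = 183 * (132 - 25) / 25
Km = 783.24 uM

783.24 uM


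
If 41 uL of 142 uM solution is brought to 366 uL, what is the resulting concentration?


C2 = C1 * V1 / V2
C2 = 142 * 41 / 366
C2 = 15.9071 uM

15.9071 uM


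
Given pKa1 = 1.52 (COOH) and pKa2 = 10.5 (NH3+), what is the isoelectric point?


pI = (pKa1 + pKa2) / 2
pI = (1.52 + 10.5) / 2
pI = 6.01

6.01


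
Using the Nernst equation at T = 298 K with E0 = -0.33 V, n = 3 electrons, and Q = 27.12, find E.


E = E0 - (RT/nF) * ln(Q)
E = -0.33 - (8.314 * 298 / (3 * 96485)) * ln(27.12)
E = -0.3582 V

-0.3582 V


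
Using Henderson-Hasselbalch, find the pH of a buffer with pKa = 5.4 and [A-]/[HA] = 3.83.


pH = pKa + log10([A-]/[HA])
pH = 5.4 + log10(3.83)
pH = 5.9832

5.9832


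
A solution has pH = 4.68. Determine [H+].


[H+] = 10^(-pH)
[H+] = 10^(-4.68)
[H+] = 2.089e-05 M

2.089e-05 M


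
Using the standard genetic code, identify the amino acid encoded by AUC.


Standard genetic code lookup.
Codon AUC -> Ile

Ile


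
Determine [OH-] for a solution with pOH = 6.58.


[OH-] = 10^(-pOH)
[OH-] = 10^(-6.58)
[OH-] = 2.630e-07 M

2.630e-07 M


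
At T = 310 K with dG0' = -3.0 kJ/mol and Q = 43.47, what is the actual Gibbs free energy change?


dG = dG0' + RT * ln(Q) / 1000
dG = -3.0 + 8.314 * 310 * ln(43.47) / 1000
dG = 6.7219 kJ/mol

6.7219 kJ/mol


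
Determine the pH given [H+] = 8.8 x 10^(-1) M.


pH = -log10([H+])
pH = -log10(8.8 x 10^(-1))
pH = 0.0555

0.0555


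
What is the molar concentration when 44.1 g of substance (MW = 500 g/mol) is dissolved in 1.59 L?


C = (mass / MW) / volume
C = (44.1 / 500) / 1.59
C = 0.0555 M

0.0555 M


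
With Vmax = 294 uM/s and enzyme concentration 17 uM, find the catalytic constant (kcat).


kcat = Vmax / [E]t
kcat = 294 / 17
kcat = 17.2941 s^-1

17.2941 s^-1


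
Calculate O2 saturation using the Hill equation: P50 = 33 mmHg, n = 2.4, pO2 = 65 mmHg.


Y = pO2^n / (P50^n + pO2^n)
Y = 65^2.4 / (33^2.4 + 65^2.4)
Y = 83.57%

83.57%


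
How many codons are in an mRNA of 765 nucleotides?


codons = nucleotides / 3
codons = 765 / 3 = 255

255


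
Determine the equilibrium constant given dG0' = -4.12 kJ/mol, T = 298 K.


Keq = exp(-dG0 * 1000 / (R * T))
Keq = exp(-(-4.12) * 1000 / (8.314 * 298))
Keq = 5.2747

5.2747


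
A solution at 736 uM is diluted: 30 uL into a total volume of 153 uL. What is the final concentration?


C2 = C1 * V1 / V2
C2 = 736 * 30 / 153
C2 = 144.3137 uM

144.3137 uM


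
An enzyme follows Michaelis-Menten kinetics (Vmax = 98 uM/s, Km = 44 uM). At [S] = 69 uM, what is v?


v = Vmax * [S] / (Km + [S])
v = 98 * 69 / (44 + 69)
v = 59.8407 uM/s

59.8407 uM/s


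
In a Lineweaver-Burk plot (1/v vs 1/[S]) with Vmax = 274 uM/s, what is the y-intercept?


y-intercept = 1/Vmax
= 1/274
= 0.0036 s/uM

0.0036 s/uM


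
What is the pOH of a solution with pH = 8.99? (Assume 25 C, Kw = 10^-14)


pOH = 14 - pH
pOH = 14 - 8.99
pOH = 5.01

5.01


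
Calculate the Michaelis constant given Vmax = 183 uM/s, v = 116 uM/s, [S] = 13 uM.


Km = [S] * (Vmax - v) / v
Km = 13 * (183 - 116) / 116
Km = 7.5086 uM

7.5086 uM


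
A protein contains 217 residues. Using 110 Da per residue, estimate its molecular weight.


MW = n_residues * 110 Da
MW = 217 * 110
MW = 23870 Da

23870 Da


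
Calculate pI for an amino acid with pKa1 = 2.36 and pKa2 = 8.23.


pI = (pKa1 + pKa2) / 2
pI = (2.36 + 8.23) / 2
pI = 5.295

5.295


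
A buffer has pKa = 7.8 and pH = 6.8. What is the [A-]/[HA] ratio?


[A-]/[HA] = 10^(pH - pKa)
= 10^(6.8 - 7.8)
= 0.1

0.1


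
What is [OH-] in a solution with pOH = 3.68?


[OH-] = 10^(-pOH)
[OH-] = 10^(-3.68)
[OH-] = 2.089e-04 M

2.089e-04 M


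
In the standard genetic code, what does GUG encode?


Standard genetic code lookup.
Codon GUG -> Val

Val


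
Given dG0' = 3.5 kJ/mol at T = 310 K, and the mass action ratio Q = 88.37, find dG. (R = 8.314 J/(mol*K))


dG = dG0' + RT * ln(Q) / 1000
dG = 3.5 + 8.314 * 310 * ln(88.37) / 1000
dG = 15.0504 kJ/mol

15.0504 kJ/mol


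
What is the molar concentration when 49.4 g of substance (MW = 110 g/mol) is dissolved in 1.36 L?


C = (mass / MW) / volume
C = (49.4 / 110) / 1.36
C = 0.3302 M

0.3302 M


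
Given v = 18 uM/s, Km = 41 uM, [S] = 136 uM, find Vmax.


Vmax = v * (Km + [S]) / [S]
Vmax = 18 * (41 + 136) / 136
Vmax = 23.4265 uM/s

23.4265 uM/s


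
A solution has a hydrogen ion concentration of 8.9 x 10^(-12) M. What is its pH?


pH = -log10([H+])
pH = -log10(8.9 x 10^(-12))
pH = 11.0506

11.0506


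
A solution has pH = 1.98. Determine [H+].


[H+] = 10^(-pH)
[H+] = 10^(-1.98)
[H+] = 0.0105 M

0.0105 M


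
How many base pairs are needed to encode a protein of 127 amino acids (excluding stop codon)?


Each amino acid = 1 codon = 3 bp
bp = 127 * 3 = 381 bp

381 bp


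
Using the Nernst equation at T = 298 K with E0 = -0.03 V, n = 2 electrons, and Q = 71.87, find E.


E = E0 - (RT/nF) * ln(Q)
E = -0.03 - (8.314 * 298 / (2 * 96485)) * ln(71.87)
E = -0.0849 V

-0.0849 V


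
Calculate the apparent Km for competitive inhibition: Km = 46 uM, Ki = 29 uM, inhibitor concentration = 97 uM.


Km_app = Km * (1 + [I]/Ki)
Km_app = 46 * (1 + 97/29)
Km_app = 199.8621 uM

199.8621 uM


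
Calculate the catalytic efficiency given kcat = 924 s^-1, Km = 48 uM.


Catalytic efficiency = kcat / Km
= 924 / 48
= 19.25 uM^-1*s^-1

19.25 uM^-1*s^-1


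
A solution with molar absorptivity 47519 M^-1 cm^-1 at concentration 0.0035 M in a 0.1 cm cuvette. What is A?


A = epsilon * c * l
A = 47519 * 0.0035 * 0.1
A = 16.6317

16.6317


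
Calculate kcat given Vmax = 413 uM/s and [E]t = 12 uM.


kcat = Vmax / [E]t
kcat = 413 / 12
kcat = 34.4167 s^-1

34.4167 s^-1


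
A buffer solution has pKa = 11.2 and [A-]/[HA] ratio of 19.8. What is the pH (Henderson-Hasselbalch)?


pH = pKa + log10([A-]/[HA])
pH = 11.2 + log10(19.8)
pH = 12.4967

12.4967


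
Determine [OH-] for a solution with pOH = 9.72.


[OH-] = 10^(-pOH)
[OH-] = 10^(-9.72)
[OH-] = 1.905e-10 M

1.905e-10 M


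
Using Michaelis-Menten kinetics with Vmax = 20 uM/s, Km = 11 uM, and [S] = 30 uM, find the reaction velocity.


v = Vmax * [S] / (Km + [S])
v = 20 * 30 / (11 + 30)
v = 14.6341 uM/s

14.6341 uM/s


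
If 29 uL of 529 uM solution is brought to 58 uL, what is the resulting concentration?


C2 = C1 * V1 / V2
C2 = 529 * 29 / 58
C2 = 264.5 uM

264.5 uM


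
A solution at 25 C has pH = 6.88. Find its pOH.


pOH = 14 - pH
pOH = 14 - 6.88
pOH = 7.12

7.12


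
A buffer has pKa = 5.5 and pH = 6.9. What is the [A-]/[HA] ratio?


[A-]/[HA] = 10^(pH - pKa)
= 10^(6.9 - 5.5)
= 25.1189

25.1189


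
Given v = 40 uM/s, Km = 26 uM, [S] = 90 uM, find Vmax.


Vmax = v * (Km + [S]) / [S]
Vmax = 40 * (26 + 90) / 90
Vmax = 51.5556 uM/s

51.5556 uM/s


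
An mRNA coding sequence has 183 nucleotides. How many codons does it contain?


codons = nucleotides / 3
codons = 183 / 3 = 61

61


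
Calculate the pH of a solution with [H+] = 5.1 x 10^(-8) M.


pH = -log10([H+])
pH = -log10(5.1 x 10^(-8))
pH = 7.2924

7.2924


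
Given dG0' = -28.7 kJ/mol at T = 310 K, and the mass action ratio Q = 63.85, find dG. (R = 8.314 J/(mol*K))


dG = dG0' + RT * ln(Q) / 1000
dG = -28.7 + 8.314 * 310 * ln(63.85) / 1000
dG = -17.9872 kJ/mol

-17.9872 kJ/mol


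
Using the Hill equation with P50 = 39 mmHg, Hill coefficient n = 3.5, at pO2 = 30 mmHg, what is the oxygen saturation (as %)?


Y = pO2^n / (P50^n + pO2^n)
Y = 30^3.5 / (39^3.5 + 30^3.5)
Y = 28.53%

28.53%


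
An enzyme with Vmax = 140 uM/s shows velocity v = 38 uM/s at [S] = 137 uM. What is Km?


Km = [S] * (Vmax - v) / v
Km = 137 * (140 - 38) / 38
Km = 367.7368 uM

367.7368 uM


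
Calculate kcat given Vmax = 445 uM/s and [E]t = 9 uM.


kcat = Vmax / [E]t
kcat = 445 / 9
kcat = 49.4444 s^-1

49.4444 s^-1


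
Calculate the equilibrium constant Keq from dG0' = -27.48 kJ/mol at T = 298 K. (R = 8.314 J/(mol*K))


Keq = exp(-dG0 * 1000 / (R * T))
Keq = exp(-(-27.48) * 1000 / (8.314 * 298))
Keq = 65611.3581

65611.3581


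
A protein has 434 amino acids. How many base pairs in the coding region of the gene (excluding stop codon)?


Each amino acid = 1 codon = 3 bp
bp = 434 * 3 = 1302 bp

1302 bp


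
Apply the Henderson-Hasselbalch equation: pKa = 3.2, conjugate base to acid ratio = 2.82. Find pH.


pH = pKa + log10([A-]/[HA])
pH = 3.2 + log10(2.82)
pH = 3.6502

3.6502


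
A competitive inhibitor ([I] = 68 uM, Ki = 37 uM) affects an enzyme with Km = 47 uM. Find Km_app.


Km_app = Km * (1 + [I]/Ki)
Km_app = 47 * (1 + 68/37)
Km_app = 133.3784 uM

133.3784 uM


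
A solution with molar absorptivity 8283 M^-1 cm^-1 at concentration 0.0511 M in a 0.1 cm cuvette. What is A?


A = epsilon * c * l
A = 8283 * 0.0511 * 0.1
A = 42.3261

42.3261


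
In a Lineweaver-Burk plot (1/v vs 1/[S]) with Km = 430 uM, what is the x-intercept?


x-intercept = -1/Km
= -1/430
= -0.0023 1/uM

-0.0023 1/uM


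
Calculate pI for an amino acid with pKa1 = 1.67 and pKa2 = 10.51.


pI = (pKa1 + pKa2) / 2
pI = (1.67 + 10.51) / 2
pI = 6.09

6.09


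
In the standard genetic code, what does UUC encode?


Standard genetic code lookup.
Codon UUC -> Phe

Phe


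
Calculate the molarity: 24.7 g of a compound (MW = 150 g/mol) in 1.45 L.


C = (mass / MW) / volume
C = (24.7 / 150) / 1.45
C = 0.1136 M

0.1136 M


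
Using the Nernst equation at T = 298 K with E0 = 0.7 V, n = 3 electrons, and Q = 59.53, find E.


E = E0 - (RT/nF) * ln(Q)
E = 0.7 - (8.314 * 298 / (3 * 96485)) * ln(59.53)
E = 0.665 V

0.665 V


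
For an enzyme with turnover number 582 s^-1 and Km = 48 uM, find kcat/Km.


Catalytic efficiency = kcat / Km
= 582 / 48
= 12.125 uM^-1*s^-1

12.125 uM^-1*s^-1


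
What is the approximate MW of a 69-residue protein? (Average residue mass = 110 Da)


MW = n_residues * 110 Da
MW = 69 * 110
MW = 7590 Da

7590 Da


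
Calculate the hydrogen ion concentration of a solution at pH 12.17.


[H+] = 10^(-pH)
[H+] = 10^(-12.17)
[H+] = 6.761e-13 M

6.761e-13 M


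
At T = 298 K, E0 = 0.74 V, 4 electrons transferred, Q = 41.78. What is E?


E = E0 - (RT/nF) * ln(Q)
E = 0.74 - (8.314 * 298 / (4 * 96485)) * ln(41.78)
E = 0.716 V

0.716 V


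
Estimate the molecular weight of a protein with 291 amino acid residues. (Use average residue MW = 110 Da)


MW = n_residues * 110 Da
MW = 291 * 110
MW = 32010 Da

32010 Da


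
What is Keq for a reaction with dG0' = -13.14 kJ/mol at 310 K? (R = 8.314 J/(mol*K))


Keq = exp(-dG0 * 1000 / (R * T))
Keq = exp(-(-13.14) * 1000 / (8.314 * 310))
Keq = 163.74

163.74


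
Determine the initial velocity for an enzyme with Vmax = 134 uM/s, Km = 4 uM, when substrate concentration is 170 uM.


v = Vmax * [S] / (Km + [S])
v = 134 * 170 / (4 + 170)
v = 130.9195 uM/s

130.9195 uM/s


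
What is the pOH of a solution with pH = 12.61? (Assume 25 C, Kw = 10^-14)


pOH = 14 - pH
pOH = 14 - 12.61
pOH = 1.39

1.39


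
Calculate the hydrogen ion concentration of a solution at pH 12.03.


[H+] = 10^(-pH)
[H+] = 10^(-12.03)
[H+] = 9.333e-13 M

9.333e-13 M


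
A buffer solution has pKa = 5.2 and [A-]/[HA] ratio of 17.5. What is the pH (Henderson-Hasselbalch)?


pH = pKa + log10([A-]/[HA])
pH = 5.2 + log10(17.5)
pH = 6.443

6.443


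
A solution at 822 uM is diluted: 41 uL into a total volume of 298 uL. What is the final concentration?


C2 = C1 * V1 / V2
C2 = 822 * 41 / 298
C2 = 113.094 uM

113.094 uM


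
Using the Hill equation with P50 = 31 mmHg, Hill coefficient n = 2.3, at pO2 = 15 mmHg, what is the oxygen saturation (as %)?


Y = pO2^n / (P50^n + pO2^n)
Y = 15^2.3 / (31^2.3 + 15^2.3)
Y = 15.85%

15.85%


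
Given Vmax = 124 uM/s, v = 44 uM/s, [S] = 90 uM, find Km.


Km = [S] * (Vmax - v) / v
Km = 90 * (124 - 44) / 44
Km = 163.6364 uM

163.6364 uM


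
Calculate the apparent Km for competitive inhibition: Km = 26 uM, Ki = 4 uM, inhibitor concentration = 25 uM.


Km_app = Km * (1 + [I]/Ki)
Km_app = 26 * (1 + 25/4)
Km_app = 188.5 uM

188.5 uM


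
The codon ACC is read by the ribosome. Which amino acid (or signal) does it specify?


Standard genetic code lookup.
Codon ACC -> Thr

Thr


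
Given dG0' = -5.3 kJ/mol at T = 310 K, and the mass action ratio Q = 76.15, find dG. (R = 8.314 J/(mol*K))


dG = dG0' + RT * ln(Q) / 1000
dG = -5.3 + 8.314 * 310 * ln(76.15) / 1000
dG = 5.8669 kJ/mol

5.8669 kJ/mol


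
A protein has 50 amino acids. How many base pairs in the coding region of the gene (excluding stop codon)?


Each amino acid = 1 codon = 3 bp
bp = 50 * 3 = 150 bp

150 bp


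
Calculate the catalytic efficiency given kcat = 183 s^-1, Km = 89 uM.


Catalytic efficiency = kcat / Km
= 183 / 89
= 2.0562 uM^-1*s^-1

2.0562 uM^-1*s^-1


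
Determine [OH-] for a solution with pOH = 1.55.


[OH-] = 10^(-pOH)
[OH-] = 10^(-1.55)
[OH-] = 0.0282 M

0.0282 M


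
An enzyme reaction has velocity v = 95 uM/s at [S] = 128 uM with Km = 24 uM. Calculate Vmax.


Vmax = v * (Km + [S]) / [S]
Vmax = 95 * (24 + 128) / 128
Vmax = 112.8125 uM/s

112.8125 uM/s


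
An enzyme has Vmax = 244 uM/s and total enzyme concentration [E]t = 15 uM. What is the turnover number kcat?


kcat = Vmax / [E]t
kcat = 244 / 15
kcat = 16.2667 s^-1

16.2667 s^-1


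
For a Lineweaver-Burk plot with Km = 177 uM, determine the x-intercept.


x-intercept = -1/Km
= -1/177
= -0.0056 1/uM

-0.0056 1/uM


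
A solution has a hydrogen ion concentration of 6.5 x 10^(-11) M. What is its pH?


pH = -log10([H+])
pH = -log10(6.5 x 10^(-11))
pH = 10.1871

10.1871


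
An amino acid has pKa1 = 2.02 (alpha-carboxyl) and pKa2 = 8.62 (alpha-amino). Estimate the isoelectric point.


pI = (pKa1 + pKa2) / 2
pI = (2.02 + 8.62) / 2
pI = 5.32

5.32


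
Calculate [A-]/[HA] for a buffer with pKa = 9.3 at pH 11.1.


[A-]/[HA] = 10^(pH - pKa)
= 10^(11.1 - 9.3)
= 63.0957

63.0957


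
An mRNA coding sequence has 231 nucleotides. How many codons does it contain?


codons = nucleotides / 3
codons = 231 / 3 = 77

77


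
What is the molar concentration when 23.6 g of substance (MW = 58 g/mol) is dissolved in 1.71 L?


C = (mass / MW) / volume
C = (23.6 / 58) / 1.71
C = 0.238 M

0.238 M


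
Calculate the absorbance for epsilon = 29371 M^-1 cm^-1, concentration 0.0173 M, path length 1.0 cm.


A = epsilon * c * l
A = 29371 * 0.0173 * 1.0
A = 508.1183

508.1183


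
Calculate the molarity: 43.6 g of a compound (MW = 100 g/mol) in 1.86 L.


C = (mass / MW) / volume
C = (43.6 / 100) / 1.86
C = 0.2344 M

0.2344 M


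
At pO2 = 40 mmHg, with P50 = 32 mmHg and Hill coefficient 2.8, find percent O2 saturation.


Y = pO2^n / (P50^n + pO2^n)
Y = 40^2.8 / (32^2.8 + 40^2.8)
Y = 65.13%

65.13%


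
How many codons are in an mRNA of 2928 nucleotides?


codons = nucleotides / 3
codons = 2928 / 3 = 976

976


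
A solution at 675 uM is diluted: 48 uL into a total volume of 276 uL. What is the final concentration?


C2 = C1 * V1 / V2
C2 = 675 * 48 / 276
C2 = 117.3913 uM

117.3913 uM


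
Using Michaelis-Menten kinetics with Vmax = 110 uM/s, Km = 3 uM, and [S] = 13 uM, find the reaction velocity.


v = Vmax * [S] / (Km + [S])
v = 110 * 13 / (3 + 13)
v = 89.375 uM/s

89.375 uM/s


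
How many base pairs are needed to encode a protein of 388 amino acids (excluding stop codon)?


Each amino acid = 1 codon = 3 bp
bp = 388 * 3 = 1164 bp

1164 bp


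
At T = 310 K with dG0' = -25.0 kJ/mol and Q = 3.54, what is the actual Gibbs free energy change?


dG = dG0' + RT * ln(Q) / 1000
dG = -25.0 + 8.314 * 310 * ln(3.54) / 1000
dG = -21.7419 kJ/mol

-21.7419 kJ/mol


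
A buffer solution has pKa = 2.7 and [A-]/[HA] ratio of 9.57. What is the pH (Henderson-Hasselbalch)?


pH = pKa + log10([A-]/[HA])
pH = 2.7 + log10(9.57)
pH = 3.6809

3.6809


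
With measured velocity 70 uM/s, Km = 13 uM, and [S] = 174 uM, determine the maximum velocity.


Vmax = v * (Km + [S]) / [S]
Vmax = 70 * (13 + 174) / 174
Vmax = 75.2299 uM/s

75.2299 uM/s


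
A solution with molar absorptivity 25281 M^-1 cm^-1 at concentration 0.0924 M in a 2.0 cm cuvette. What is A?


A = epsilon * c * l
A = 25281 * 0.0924 * 2.0
A = 4671.9288

4671.9288


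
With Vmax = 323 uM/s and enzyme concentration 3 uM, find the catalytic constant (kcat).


kcat = Vmax / [E]t
kcat = 323 / 3
kcat = 107.6667 s^-1

107.6667 s^-1


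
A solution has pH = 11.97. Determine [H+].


[H+] = 10^(-pH)
[H+] = 10^(-11.97)
[H+] = 1.072e-12 M

1.072e-12 M


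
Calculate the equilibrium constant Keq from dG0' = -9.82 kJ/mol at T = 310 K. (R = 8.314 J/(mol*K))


Keq = exp(-dG0 * 1000 / (R * T))
Keq = exp(-(-9.82) * 1000 / (8.314 * 310))
Keq = 45.1563

45.1563


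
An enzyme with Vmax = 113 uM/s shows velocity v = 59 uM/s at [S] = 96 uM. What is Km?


Km = [S] * (Vmax - v) / v
Km = 96 * (113 - 59) / 59
Km = 87.8644 uM

87.8644 uM


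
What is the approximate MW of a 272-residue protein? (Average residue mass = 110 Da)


MW = n_residues * 110 Da
MW = 272 * 110
MW = 29920 Da

29920 Da


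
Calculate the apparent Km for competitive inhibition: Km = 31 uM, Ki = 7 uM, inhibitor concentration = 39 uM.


Km_app = Km * (1 + [I]/Ki)
Km_app = 31 * (1 + 39/7)
Km_app = 203.7143 uM

203.7143 uM


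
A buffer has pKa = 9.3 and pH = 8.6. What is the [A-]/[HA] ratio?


[A-]/[HA] = 10^(pH - pKa)
= 10^(8.6 - 9.3)
= 0.1995

0.1995


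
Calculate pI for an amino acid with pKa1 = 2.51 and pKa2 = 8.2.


pI = (pKa1 + pKa2) / 2
pI = (2.51 + 8.2) / 2
pI = 5.355

5.355


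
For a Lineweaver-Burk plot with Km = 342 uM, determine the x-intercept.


x-intercept = -1/Km
= -1/342
= -0.0029 1/uM

-0.0029 1/uM


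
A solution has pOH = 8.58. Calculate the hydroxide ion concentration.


[OH-] = 10^(-pOH)
[OH-] = 10^(-8.58)
[OH-] = 2.630e-09 M

2.630e-09 M


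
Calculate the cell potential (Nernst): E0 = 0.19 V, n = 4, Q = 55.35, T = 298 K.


E = E0 - (RT/nF) * ln(Q)
E = 0.19 - (8.314 * 298 / (4 * 96485)) * ln(55.35)
E = 0.1642 V

0.1642 V


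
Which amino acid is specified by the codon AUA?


Standard genetic code lookup.
Codon AUA -> Ile

Ile


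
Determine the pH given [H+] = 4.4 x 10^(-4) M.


pH = -log10([H+])
pH = -log10(4.4 x 10^(-4))
pH = 3.3565

3.3565


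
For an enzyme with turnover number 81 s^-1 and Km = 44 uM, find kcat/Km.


Catalytic efficiency = kcat / Km
= 81 / 44
= 1.8409 uM^-1*s^-1

1.8409 uM^-1*s^-1


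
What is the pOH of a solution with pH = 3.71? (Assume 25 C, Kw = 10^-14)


pOH = 14 - pH
pOH = 14 - 3.71
pOH = 10.29

10.29


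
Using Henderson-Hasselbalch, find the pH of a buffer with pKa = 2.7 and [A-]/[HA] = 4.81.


pH = pKa + log10([A-]/[HA])
pH = 2.7 + log10(4.81)
pH = 3.3821

3.3821


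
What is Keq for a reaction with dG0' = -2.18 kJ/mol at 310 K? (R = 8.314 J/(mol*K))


Keq = exp(-dG0 * 1000 / (R * T))
Keq = exp(-(-2.18) * 1000 / (8.314 * 310))
Keq = 2.3299

2.3299


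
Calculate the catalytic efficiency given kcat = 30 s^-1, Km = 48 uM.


Catalytic efficiency = kcat / Km
= 30 / 48
= 0.625 uM^-1*s^-1

0.625 uM^-1*s^-1


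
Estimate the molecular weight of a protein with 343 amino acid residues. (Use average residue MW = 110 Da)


MW = n_residues * 110 Da
MW = 343 * 110
MW = 37730 Da

37730 Da


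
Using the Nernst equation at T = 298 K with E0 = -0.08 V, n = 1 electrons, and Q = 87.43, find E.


E = E0 - (RT/nF) * ln(Q)
E = -0.08 - (8.314 * 298 / (1 * 96485)) * ln(87.43)
E = -0.1948 V

-0.1948 V


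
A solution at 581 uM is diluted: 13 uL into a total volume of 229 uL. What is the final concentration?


C2 = C1 * V1 / V2
C2 = 581 * 13 / 229
C2 = 32.9825 uM

32.9825 uM


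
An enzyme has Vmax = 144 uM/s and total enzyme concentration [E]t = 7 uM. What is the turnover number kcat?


kcat = Vmax / [E]t
kcat = 144 / 7
kcat = 20.5714 s^-1

20.5714 s^-1


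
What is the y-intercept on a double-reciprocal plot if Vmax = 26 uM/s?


y-intercept = 1/Vmax
= 1/26
= 0.0385 s/uM

0.0385 s/uM


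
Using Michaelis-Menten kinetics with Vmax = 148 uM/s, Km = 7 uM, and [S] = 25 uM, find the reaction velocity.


v = Vmax * [S] / (Km + [S])
v = 148 * 25 / (7 + 25)
v = 115.625 uM/s

115.625 uM/s


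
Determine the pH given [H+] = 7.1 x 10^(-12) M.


pH = -log10([H+])
pH = -log10(7.1 x 10^(-12))
pH = 11.1487

11.1487


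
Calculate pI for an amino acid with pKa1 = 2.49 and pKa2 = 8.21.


pI = (pKa1 + pKa2) / 2
pI = (2.49 + 8.21) / 2
pI = 5.35

5.35


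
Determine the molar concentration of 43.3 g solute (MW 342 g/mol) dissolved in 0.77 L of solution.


C = (mass / MW) / volume
C = (43.3 / 342) / 0.77
C = 0.1644 M

0.1644 M


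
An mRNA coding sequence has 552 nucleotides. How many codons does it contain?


codons = nucleotides / 3
codons = 552 / 3 = 184

184


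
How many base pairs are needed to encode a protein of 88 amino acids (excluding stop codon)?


Each amino acid = 1 codon = 3 bp
bp = 88 * 3 = 264 bp

264 bp


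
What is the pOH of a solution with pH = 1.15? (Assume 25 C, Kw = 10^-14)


pOH = 14 - pH
pOH = 14 - 1.15
pOH = 12.85

12.85


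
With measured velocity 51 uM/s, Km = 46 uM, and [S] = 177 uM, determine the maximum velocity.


Vmax = v * (Km + [S]) / [S]
Vmax = 51 * (46 + 177) / 177
Vmax = 64.2542 uM/s

64.2542 uM/s


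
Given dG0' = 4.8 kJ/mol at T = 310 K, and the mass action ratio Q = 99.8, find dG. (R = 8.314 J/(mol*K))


dG = dG0' + RT * ln(Q) / 1000
dG = 4.8 + 8.314 * 310 * ln(99.8) / 1000
dG = 16.6639 kJ/mol

16.6639 kJ/mol


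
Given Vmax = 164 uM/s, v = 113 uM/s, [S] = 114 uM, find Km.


Km = [S] * (Vmax - v) / v
Km = 114 * (164 - 113) / 113
Km = 51.4513 uM

51.4513 uM


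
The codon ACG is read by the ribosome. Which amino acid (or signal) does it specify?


Standard genetic code lookup.
Codon ACG -> Thr

Thr


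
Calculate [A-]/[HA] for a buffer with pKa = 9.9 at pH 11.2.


[A-]/[HA] = 10^(pH - pKa)
= 10^(11.2 - 9.9)
= 19.9526

19.9526


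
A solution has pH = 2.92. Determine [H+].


[H+] = 10^(-pH)
[H+] = 10^(-2.92)
[H+] = 0.0012 M

0.0012 M


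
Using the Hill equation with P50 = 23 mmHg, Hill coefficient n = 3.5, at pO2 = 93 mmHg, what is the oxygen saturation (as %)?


Y = pO2^n / (P50^n + pO2^n)
Y = 93^3.5 / (23^3.5 + 93^3.5)
Y = 99.25%

99.25%


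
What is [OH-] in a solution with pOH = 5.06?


[OH-] = 10^(-pOH)
[OH-] = 10^(-5.06)
[OH-] = 8.710e-06 M

8.710e-06 M


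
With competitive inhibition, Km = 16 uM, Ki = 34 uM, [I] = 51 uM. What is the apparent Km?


Km_app = Km * (1 + [I]/Ki)
Km_app = 16 * (1 + 51/34)
Km_app = 40.0 uM

40.0 uM


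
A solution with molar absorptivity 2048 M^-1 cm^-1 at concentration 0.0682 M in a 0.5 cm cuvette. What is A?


A = epsilon * c * l
A = 2048 * 0.0682 * 0.5
A = 69.8368

69.8368


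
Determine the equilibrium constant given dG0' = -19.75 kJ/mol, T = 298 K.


Keq = exp(-dG0 * 1000 / (R * T))
Keq = exp(-(-19.75) * 1000 / (8.314 * 298))
Keq = 2897.2406

2897.2406


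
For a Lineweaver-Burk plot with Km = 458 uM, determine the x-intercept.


x-intercept = -1/Km
= -1/458
= -0.0022 1/uM

-0.0022 1/uM


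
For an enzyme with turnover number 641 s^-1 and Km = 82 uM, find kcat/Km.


Catalytic efficiency = kcat / Km
= 641 / 82
= 7.8171 uM^-1*s^-1

7.8171 uM^-1*s^-1


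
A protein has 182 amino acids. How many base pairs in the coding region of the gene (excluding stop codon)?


Each amino acid = 1 codon = 3 bp
bp = 182 * 3 = 546 bp

546 bp


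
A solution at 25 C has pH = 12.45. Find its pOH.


pOH = 14 - pH
pOH = 14 - 12.45
pOH = 1.55

1.55


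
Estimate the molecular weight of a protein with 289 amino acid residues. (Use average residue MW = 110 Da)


MW = n_residues * 110 Da
MW = 289 * 110
MW = 31790 Da

31790 Da


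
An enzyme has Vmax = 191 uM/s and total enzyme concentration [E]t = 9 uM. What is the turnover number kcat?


kcat = Vmax / [E]t
kcat = 191 / 9
kcat = 21.2222 s^-1

21.2222 s^-1


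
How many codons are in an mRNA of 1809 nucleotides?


codons = nucleotides / 3
codons = 1809 / 3 = 603

603


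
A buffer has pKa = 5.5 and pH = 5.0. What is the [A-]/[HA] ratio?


[A-]/[HA] = 10^(pH - pKa)
= 10^(5.0 - 5.5)
= 0.3162

0.3162


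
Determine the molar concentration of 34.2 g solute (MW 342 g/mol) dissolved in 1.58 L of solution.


C = (mass / MW) / volume
C = (34.2 / 342) / 1.58
C = 0.0633 M

0.0633 M


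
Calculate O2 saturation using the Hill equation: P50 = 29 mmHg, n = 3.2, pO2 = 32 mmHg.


Y = pO2^n / (P50^n + pO2^n)
Y = 32^3.2 / (29^3.2 + 32^3.2)
Y = 57.81%

57.81%


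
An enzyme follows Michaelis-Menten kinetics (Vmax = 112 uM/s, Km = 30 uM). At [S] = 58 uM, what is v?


v = Vmax * [S] / (Km + [S])
v = 112 * 58 / (30 + 58)
v = 73.8182 uM/s

73.8182 uM/s


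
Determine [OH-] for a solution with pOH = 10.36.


[OH-] = 10^(-pOH)
[OH-] = 10^(-10.36)
[OH-] = 4.365e-11 M

4.365e-11 M


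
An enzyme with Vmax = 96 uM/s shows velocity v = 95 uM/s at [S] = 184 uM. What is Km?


Km = [S] * (Vmax - v) / v
Km = 184 * (96 - 95) / 95
Km = 1.9368 uM

1.9368 uM


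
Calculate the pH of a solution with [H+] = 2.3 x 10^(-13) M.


pH = -log10([H+])
pH = -log10(2.3 x 10^(-13))
pH = 12.6383

12.6383


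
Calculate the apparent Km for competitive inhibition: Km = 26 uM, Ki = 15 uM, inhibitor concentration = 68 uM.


Km_app = Km * (1 + [I]/Ki)
Km_app = 26 * (1 + 68/15)
Km_app = 143.8667 uM

143.8667 uM


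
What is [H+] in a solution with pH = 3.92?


[H+] = 10^(-pH)
[H+] = 10^(-3.92)
[H+] = 1.202e-04 M

1.202e-04 M


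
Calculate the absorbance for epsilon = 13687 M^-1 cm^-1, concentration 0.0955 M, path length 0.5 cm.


A = epsilon * c * l
A = 13687 * 0.0955 * 0.5
A = 653.5543

653.5543


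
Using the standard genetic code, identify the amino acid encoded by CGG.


Standard genetic code lookup.
Codon CGG -> Arg

Arg


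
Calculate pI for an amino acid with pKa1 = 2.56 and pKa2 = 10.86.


pI = (pKa1 + pKa2) / 2
pI = (2.56 + 10.86) / 2
pI = 6.71

6.71


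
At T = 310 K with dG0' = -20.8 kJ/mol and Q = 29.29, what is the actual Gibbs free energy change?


dG = dG0' + RT * ln(Q) / 1000
dG = -20.8 + 8.314 * 310 * ln(29.29) / 1000
dG = -12.0957 kJ/mol

-12.0957 kJ/mol


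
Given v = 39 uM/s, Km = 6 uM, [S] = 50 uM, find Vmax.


Vmax = v * (Km + [S]) / [S]
Vmax = 39 * (6 + 50) / 50
Vmax = 43.68 uM/s

43.68 uM/s


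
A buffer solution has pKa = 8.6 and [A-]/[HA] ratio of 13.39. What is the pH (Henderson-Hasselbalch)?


pH = pKa + log10([A-]/[HA])
pH = 8.6 + log10(13.39)
pH = 9.7268

9.7268


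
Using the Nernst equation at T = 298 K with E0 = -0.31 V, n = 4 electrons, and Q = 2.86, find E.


E = E0 - (RT/nF) * ln(Q)
E = -0.31 - (8.314 * 298 / (4 * 96485)) * ln(2.86)
E = -0.3167 V

-0.3167 V


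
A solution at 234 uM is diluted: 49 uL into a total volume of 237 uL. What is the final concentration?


C2 = C1 * V1 / V2
C2 = 234 * 49 / 237
C2 = 48.3797 uM

48.3797 uM


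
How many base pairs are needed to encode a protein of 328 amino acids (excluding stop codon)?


Each amino acid = 1 codon = 3 bp
bp = 328 * 3 = 984 bp

984 bp


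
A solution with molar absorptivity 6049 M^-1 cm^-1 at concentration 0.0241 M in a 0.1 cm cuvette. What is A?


A = epsilon * c * l
A = 6049 * 0.0241 * 0.1
A = 14.5781

14.5781


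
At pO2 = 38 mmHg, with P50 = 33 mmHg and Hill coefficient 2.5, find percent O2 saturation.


Y = pO2^n / (P50^n + pO2^n)
Y = 38^2.5 / (33^2.5 + 38^2.5)
Y = 58.73%

58.73%


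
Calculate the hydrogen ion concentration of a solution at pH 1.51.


[H+] = 10^(-pH)
[H+] = 10^(-1.51)
[H+] = 0.0309 M

0.0309 M


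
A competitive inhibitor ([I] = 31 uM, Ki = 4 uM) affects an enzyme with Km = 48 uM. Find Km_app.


Km_app = Km * (1 + [I]/Ki)
Km_app = 48 * (1 + 31/4)
Km_app = 420.0 uM

420.0 uM


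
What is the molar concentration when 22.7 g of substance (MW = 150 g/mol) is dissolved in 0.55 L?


C = (mass / MW) / volume
C = (22.7 / 150) / 0.55
C = 0.2752 M

0.2752 M


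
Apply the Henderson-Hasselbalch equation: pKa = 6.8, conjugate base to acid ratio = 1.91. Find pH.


pH = pKa + log10([A-]/[HA])
pH = 6.8 + log10(1.91)
pH = 7.081

7.081


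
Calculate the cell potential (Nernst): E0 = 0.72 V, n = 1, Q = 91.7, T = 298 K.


E = E0 - (RT/nF) * ln(Q)
E = 0.72 - (8.314 * 298 / (1 * 96485)) * ln(91.7)
E = 0.604 V

0.604 V


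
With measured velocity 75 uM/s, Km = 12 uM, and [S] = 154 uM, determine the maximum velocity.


Vmax = v * (Km + [S]) / [S]
Vmax = 75 * (12 + 154) / 154
Vmax = 80.8442 uM/s

80.8442 uM/s


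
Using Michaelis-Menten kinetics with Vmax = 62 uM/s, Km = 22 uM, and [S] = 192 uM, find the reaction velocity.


v = Vmax * [S] / (Km + [S])
v = 62 * 192 / (22 + 192)
v = 55.6262 uM/s

55.6262 uM/s


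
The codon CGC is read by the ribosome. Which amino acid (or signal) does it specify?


Standard genetic code lookup.
Codon CGC -> Arg

Arg


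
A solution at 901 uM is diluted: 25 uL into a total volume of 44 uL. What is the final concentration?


C2 = C1 * V1 / V2
C2 = 901 * 25 / 44
C2 = 511.9318 uM

511.9318 uM


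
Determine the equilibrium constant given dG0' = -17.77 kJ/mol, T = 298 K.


Keq = exp(-dG0 * 1000 / (R * T))
Keq = exp(-(-17.77) * 1000 / (8.314 * 298))
Keq = 1302.8957

1302.8957


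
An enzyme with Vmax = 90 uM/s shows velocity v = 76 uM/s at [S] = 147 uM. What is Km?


Km = [S] * (Vmax - v) / v
Km = 147 * (90 - 76) / 76
Km = 27.0789 uM

27.0789 uM


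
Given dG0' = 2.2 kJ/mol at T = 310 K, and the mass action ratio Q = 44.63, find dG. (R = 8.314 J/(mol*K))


dG = dG0' + RT * ln(Q) / 1000
dG = 2.2 + 8.314 * 310 * ln(44.63) / 1000
dG = 11.9898 kJ/mol

11.9898 kJ/mol


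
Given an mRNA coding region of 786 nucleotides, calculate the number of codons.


codons = nucleotides / 3
codons = 786 / 3 = 262

262


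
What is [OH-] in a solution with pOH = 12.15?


[OH-] = 10^(-pOH)
[OH-] = 10^(-12.15)
[OH-] = 7.079e-13 M

7.079e-13 M


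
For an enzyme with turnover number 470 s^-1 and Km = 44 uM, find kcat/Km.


Catalytic efficiency = kcat / Km
= 470 / 44
= 10.6818 uM^-1*s^-1

10.6818 uM^-1*s^-1


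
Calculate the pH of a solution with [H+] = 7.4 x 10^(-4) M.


pH = -log10([H+])
pH = -log10(7.4 x 10^(-4))
pH = 3.1308

3.1308


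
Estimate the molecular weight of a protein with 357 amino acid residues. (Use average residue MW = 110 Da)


MW = n_residues * 110 Da
MW = 357 * 110
MW = 39270 Da

39270 Da


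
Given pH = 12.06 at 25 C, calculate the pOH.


pOH = 14 - pH
pOH = 14 - 12.06
pOH = 1.94

1.94


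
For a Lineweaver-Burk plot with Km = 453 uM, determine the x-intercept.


x-intercept = -1/Km
= -1/453
= -0.0022 1/uM

-0.0022 1/uM


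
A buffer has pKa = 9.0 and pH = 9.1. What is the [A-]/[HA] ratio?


[A-]/[HA] = 10^(pH - pKa)
= 10^(9.1 - 9.0)
= 1.2589

1.2589


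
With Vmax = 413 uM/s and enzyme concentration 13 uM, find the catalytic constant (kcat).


kcat = Vmax / [E]t
kcat = 413 / 13
kcat = 31.7692 s^-1

31.7692 s^-1


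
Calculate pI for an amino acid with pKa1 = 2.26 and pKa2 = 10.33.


pI = (pKa1 + pKa2) / 2
pI = (2.26 + 10.33) / 2
pI = 6.295

6.295


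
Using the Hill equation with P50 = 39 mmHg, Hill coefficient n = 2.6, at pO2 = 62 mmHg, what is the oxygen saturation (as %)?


Y = pO2^n / (P50^n + pO2^n)
Y = 62^2.6 / (39^2.6 + 62^2.6)
Y = 76.95%

76.95%


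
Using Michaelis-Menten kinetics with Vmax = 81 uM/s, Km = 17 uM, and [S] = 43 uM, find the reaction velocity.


v = Vmax * [S] / (Km + [S])
v = 81 * 43 / (17 + 43)
v = 58.05 uM/s

58.05 uM/s


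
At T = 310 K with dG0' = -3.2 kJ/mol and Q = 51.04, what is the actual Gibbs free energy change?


dG = dG0' + RT * ln(Q) / 1000
dG = -3.2 + 8.314 * 310 * ln(51.04) / 1000
dG = 6.9357 kJ/mol

6.9357 kJ/mol
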